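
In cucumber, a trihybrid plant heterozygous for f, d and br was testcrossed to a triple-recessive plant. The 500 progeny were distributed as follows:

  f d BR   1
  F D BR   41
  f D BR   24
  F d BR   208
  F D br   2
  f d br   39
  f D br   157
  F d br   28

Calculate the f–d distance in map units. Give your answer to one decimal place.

16.6 map units

The two most frequent reciprocal classes, f D br and F d BR, are the parental types, so the F1 was f D br / F d BR.
The two rarest classes, F D br and f d BR, are the double crossovers. Comparing them with the parentals, only the f allele has switched, so f is the middle locus and the order is br – f – d.
Crossovers in the f–d interval produce the single-crossover classes f d br and F D BR (39 + 41 = 80) plus the double crossovers (3).
RF(f–d) = (80 + 3) / 500 = 83/500 = 0.1660 → 16.6 map units.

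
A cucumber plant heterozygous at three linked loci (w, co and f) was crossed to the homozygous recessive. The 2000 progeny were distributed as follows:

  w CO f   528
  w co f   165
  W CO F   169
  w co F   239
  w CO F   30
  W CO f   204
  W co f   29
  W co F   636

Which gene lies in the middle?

The two most frequent reciprocal classes, w CO f and W co F, are the parental types, so the F1 was w CO f / W co F.
The two rarest classes, w CO F and W co f, are the double crossovers. Comparing them with the parentals, only the f allele has switched, so f is the middle locus and the order is co – f – w.

f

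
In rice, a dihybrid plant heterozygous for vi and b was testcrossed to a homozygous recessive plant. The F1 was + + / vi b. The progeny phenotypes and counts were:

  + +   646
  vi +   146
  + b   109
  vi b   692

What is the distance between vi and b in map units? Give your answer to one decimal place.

The recombinant classes are + b and vi +: 109 + 146 = 255.
Recombination frequency = 255/1593 = 0.1601 ≈ 16.0%, i.e. 16.0 map units.

16.0 map units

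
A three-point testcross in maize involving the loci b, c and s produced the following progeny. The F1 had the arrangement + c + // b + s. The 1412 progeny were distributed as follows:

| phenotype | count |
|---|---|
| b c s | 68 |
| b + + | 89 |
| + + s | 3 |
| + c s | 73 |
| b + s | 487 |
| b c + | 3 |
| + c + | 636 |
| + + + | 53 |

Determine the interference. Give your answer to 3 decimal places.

0.603

The two rarest classes, b c + and + + s, are the double crossovers. Comparing them with the parentals, only the b allele has switched, so b is the middle locus and the order is c – b – s.
c–b: (121 + 6)/1412 = 0.0899; b–s: (162 + 6)/1412 = 0.1190.
Expected DCO frequency = 0.0899 × 0.1190 ≈ 0.01070; observed = 6/1412 ≈ 0.00425.
Coefficient of coincidence = 0.00425/0.01070 ≈ 0.397; interference = 1 − 0.397 = 0.603.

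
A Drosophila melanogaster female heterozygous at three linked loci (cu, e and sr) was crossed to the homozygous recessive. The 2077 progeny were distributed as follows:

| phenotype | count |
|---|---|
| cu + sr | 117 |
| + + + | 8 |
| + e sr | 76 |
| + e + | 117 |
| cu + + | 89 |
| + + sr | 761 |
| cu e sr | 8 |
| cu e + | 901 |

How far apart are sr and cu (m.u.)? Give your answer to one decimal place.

The two most frequent reciprocal classes, cu e + and + + sr, are the parental types, so the F1 was cu e + / + + sr.
The two rarest classes, cu e sr and + + +, are the double crossovers. Comparing them with the parentals, only the sr allele has switched, so sr is the middle locus and the order is cu – sr – e.
Crossovers in the cu–sr interval produce the single-crossover classes + e + and cu + sr (117 + 117 = 234) plus the double crossovers (16).
RF(cu–sr) = (234 + 16) / 2077 = 250/2077 = 0.1204 → 12.0 m.u.

12.0 m.u.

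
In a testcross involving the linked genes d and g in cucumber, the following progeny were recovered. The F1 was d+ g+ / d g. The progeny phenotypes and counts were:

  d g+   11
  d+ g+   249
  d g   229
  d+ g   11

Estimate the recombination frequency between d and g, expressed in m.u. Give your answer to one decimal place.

The recombinant classes are d+ g and d g+: 11 + 11 = 22.
Recombination frequency = 22/500 = 0.0440 ≈ 4.4%, i.e. 4.4 m.u.

4.4 m.u.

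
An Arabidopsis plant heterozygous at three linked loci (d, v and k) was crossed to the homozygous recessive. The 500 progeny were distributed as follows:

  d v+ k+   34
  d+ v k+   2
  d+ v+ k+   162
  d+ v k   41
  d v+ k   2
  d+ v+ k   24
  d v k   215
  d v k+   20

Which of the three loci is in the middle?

The two most frequent reciprocal classes, d v k and d+ v+ k+, are the parental types, so the F1 was d v k / d+ v+ k+.
The two rarest classes, d v+ k and d+ v k+, are the double crossovers. Comparing them with the parentals, only the v allele has switched, so v is the middle locus and the order is k – v – d.

v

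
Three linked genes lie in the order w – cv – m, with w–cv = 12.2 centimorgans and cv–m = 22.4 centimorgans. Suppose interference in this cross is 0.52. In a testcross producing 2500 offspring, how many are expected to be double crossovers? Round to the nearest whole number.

33

Map distances give recombination frequencies of 0.122 and 0.224 for the two intervals.
With interference 0.52 (so coincidence = 0.48), expected double-crossover frequency = 0.122 × 0.224 × 0.48 = 0.01312.
Expected number = 0.01312 × 2500 = 32.79 ≈ 33.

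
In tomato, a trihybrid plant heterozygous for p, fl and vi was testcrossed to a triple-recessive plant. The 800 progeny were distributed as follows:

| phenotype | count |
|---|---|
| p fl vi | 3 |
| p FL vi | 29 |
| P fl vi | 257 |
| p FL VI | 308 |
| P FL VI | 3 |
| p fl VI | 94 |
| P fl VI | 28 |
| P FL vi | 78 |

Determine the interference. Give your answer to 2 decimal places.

0.57

The two most frequent reciprocal classes, P fl vi and p FL VI, are the parental types, so the F1 was P fl vi / p FL VI.
The two rarest classes, p fl vi and P FL VI, are the double crossovers. Comparing them with the parentals, only the p allele has switched, so p is the middle locus and the order is fl – p – vi.
fl–p: (172 + 6)/800 = 0.2225; p–vi: (57 + 6)/800 = 0.0788.
Expected DCO frequency = 0.2225 × 0.0788 ≈ 0.01753; observed = 6/800 ≈ 0.00750.
Coefficient of coincidence = 0.00750/0.01753 ≈ 0.43; interference = 1 − 0.43 = 0.57.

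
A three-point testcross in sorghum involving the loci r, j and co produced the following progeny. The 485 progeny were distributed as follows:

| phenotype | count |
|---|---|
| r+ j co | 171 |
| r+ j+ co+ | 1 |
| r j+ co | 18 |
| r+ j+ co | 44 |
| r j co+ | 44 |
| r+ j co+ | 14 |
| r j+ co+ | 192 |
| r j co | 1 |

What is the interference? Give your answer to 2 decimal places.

0.68

The two most frequent reciprocal classes, r+ j co and r j+ co+, are the parental types, so the F1 was r+ j co / r j+ co+.
The two rarest classes, r j co and r+ j+ co+, are the double crossovers. Comparing them with the parentals, only the r allele has switched, so r is the middle locus and the order is j – r – co.
j–r: (88 + 2)/485 = 0.1856; r–co: (32 + 2)/485 = 0.0701.
Expected DCO frequency = 0.1856 × 0.0701 ≈ 0.01301; observed = 2/485 ≈ 0.00412.
Coefficient of coincidence = 0.00412/0.01301 ≈ 0.32; interference = 1 − 0.32 = 0.68.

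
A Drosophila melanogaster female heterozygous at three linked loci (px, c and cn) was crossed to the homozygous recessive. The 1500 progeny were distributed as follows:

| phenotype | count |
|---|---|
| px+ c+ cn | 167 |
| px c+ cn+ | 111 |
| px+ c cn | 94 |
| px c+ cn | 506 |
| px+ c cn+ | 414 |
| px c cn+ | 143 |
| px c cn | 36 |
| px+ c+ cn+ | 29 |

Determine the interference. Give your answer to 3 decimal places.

The two most frequent reciprocal classes, px c+ cn and px+ c cn+, are the parental types, so the F1 was px c+ cn / px+ c cn+.
The two rarest classes, px c cn and px+ c+ cn+, are the double crossovers. Comparing them with the parentals, only the c allele has switched, so c is the middle locus and the order is cn – c – px.
cn–c: (205 + 65)/1500 = 0.1800; c–px: (310 + 65)/1500 = 0.2500.
Expected DCO frequency = 0.1800 × 0.2500 ≈ 0.04500; observed = 65/1500 ≈ 0.04333.
Coefficient of coincidence = 0.04333/0.04500 ≈ 0.963; interference = 1 − 0.963 = 0.037.

0.037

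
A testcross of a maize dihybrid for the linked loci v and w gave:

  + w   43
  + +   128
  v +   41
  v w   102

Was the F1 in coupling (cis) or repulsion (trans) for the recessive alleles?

The two most frequent classes are + + (128) and v w (102); these are the parental (non-recombinant) types.
So the F1 carried + + on one chromosome and v w on the other — the recessive alleles are on the same chromosome (cis / coupling).

cis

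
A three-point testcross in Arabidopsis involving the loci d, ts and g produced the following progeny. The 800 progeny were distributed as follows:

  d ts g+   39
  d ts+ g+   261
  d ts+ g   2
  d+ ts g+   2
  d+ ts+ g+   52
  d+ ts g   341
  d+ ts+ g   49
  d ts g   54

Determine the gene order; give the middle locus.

The two most frequent reciprocal classes, d ts+ g+ and d+ ts g, are the parental types, so the F1 was d ts+ g+ / d+ ts g.
The two rarest classes, d ts+ g and d+ ts g+, are the double crossovers. Comparing them with the parentals, only the g allele has switched, so g is the middle locus and the order is d – g – ts.

g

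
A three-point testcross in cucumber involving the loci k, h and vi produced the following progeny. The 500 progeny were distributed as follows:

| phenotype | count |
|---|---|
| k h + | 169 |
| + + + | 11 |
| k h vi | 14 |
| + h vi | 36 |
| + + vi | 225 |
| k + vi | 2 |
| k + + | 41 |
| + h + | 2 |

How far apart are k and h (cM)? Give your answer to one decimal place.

16.2 cM

The two most frequent reciprocal classes, + + vi and k h +, are the parental types, so the F1 was + + vi / k h +.
The two rarest classes, k + vi and + h +, are the double crossovers. Comparing them with the parentals, only the k allele has switched, so k is the middle locus and the order is vi – k – h.
Crossovers in the k–h interval produce the single-crossover classes + h vi and k + + (36 + 41 = 77) plus the double crossovers (4).
RF(k–h) = (77 + 4) / 500 = 81/500 = 0.1620 → 16.2 cM.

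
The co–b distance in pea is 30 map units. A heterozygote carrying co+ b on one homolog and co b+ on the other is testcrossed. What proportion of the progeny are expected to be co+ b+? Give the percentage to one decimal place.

15.0%

A map distance of 30 map units corresponds to a recombination frequency of 0.300.
The F1 is co+ b / co b+, so co+ b+ is a recombinant gamete class with expected frequency r/2 = 0.300/2 = 0.1500.
That is 0.1500 = 15.0% of the progeny.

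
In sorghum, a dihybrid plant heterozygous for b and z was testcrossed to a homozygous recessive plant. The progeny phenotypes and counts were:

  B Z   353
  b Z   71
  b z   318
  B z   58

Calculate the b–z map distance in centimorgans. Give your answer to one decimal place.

The two most frequent classes, B Z (353) and b z (318), are the parental types, so the F1 was B Z / b z.
The recombinant classes are B z and b Z: 58 + 71 = 129.
Recombination frequency = 129/800 = 0.1613 ≈ 16.1%, i.e. 16.1 centimorgans.

16.1 centimorgans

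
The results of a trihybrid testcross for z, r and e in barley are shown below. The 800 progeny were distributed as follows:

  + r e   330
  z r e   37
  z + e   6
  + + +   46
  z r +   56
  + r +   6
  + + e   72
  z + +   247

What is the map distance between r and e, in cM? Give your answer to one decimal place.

The two most frequent reciprocal classes, z + + and + r e, are the parental types, so the F1 was z + + / + r e.
The two rarest classes, z + e and + r +, are the double crossovers. Comparing them with the parentals, only the e allele has switched, so e is the middle locus and the order is z – e – r.
Crossovers in the e–r interval produce the single-crossover classes z r + and + + e (56 + 72 = 128) plus the double crossovers (12).
RF(e–r) = (128 + 12) / 800 = 140/800 = 0.1750 → 17.5 cM.

17.5 cM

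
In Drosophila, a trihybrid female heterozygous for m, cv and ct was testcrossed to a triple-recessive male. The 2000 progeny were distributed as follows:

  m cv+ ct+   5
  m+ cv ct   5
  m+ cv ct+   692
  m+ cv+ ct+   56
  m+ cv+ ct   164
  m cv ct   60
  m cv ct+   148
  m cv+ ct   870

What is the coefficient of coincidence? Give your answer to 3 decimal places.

0.493

The two most frequent reciprocal classes, m cv+ ct and m+ cv ct+, are the parental types, so the F1 was m cv+ ct / m+ cv ct+.
The two rarest classes, m cv+ ct+ and m+ cv ct, are the double crossovers. Comparing them with the parentals, only the ct allele has switched, so ct is the middle locus and the order is m – ct – cv.
m–ct: (312 + 10)/2000 = 0.1610; ct–cv: (116 + 10)/2000 = 0.0630.
Expected DCO frequency = 0.1610 × 0.0630 ≈ 0.01014; observed = 10/2000 ≈ 0.00500.
Coefficient of coincidence = 0.00500/0.01014 ≈ 0.493.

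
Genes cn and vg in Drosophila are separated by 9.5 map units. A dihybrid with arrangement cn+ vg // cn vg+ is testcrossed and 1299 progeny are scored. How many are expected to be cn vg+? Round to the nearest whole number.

588

A map distance of 9.5 map units corresponds to a recombination frequency of 0.095.
The F1 is cn+ vg / cn vg+, so cn vg+ is a parental gamete class with expected frequency (1 − r)/2 = 0.905/2 = 0.4525.
Expected number = 0.4525 × 1299 = 587.80 ≈ 588.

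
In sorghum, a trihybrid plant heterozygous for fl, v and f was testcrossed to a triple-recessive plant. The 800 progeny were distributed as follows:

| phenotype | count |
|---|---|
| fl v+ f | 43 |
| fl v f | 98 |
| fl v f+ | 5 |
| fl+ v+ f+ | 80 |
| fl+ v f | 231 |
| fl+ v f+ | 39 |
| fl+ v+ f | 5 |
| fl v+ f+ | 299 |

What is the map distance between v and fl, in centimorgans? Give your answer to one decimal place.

The two most frequent reciprocal classes, fl+ v f and fl v+ f+, are the parental types, so the F1 was fl+ v f / fl v+ f+.
The two rarest classes, fl+ v+ f and fl v f+, are the double crossovers. Comparing them with the parentals, only the v allele has switched, so v is the middle locus and the order is fl – v – f.
Crossovers in the fl–v interval produce the single-crossover classes fl v f and fl+ v+ f+ (98 + 80 = 178) plus the double crossovers (10).
RF(fl–v) = (178 + 10) / 800 = 188/800 = 0.2350 → 23.5 centimorgans.

23.5 centimorgans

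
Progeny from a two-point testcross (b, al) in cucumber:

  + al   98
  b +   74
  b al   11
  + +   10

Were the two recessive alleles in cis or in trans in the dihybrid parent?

trans

The two most frequent classes are + al (98) and b + (74); these are the parental (non-recombinant) types.
So the F1 carried + al on one chromosome and b + on the other — the recessive alleles are on opposite chromosomes (trans / repulsion).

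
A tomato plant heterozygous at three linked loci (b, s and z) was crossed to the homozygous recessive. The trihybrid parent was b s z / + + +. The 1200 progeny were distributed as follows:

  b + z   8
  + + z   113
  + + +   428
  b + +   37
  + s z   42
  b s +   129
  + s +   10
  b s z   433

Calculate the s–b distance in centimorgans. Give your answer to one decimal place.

The two rarest classes, b + z and + s +, are the double crossovers. Comparing them with the parentals, only the s allele has switched, so s is the middle locus and the order is z – s – b.
Crossovers in the s–b interval produce the single-crossover classes + s z and b + + (42 + 37 = 79) plus the double crossovers (18).
RF(s–b) = (79 + 18) / 1200 = 97/1200 = 0.0808 → 8.1 centimorgans.

8.1 centimorgans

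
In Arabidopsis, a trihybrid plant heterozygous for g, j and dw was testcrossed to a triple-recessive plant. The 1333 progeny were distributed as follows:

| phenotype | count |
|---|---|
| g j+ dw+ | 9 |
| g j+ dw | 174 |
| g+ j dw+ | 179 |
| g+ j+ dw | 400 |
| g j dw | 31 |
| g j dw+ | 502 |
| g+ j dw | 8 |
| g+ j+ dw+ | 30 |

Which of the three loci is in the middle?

j

The two most frequent reciprocal classes, g j dw+ and g+ j+ dw, are the parental types, so the F1 was g j dw+ / g+ j+ dw.
The two rarest classes, g j+ dw+ and g+ j dw, are the double crossovers. Comparing them with the parentals, only the j allele has switched, so j is the middle locus and the order is g – j – dw.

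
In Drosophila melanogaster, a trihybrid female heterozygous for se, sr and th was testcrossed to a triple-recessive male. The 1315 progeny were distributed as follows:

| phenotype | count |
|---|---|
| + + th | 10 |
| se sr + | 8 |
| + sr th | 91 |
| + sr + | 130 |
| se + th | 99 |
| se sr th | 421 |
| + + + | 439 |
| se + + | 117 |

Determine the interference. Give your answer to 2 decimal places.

0.58

The two most frequent reciprocal classes, + + + and se sr th, are the parental types, so the F1 was + + + / se sr th.
The two rarest classes, + + th and se sr +, are the double crossovers. Comparing them with the parentals, only the th allele has switched, so th is the middle locus and the order is sr – th – se.
sr–th: (229 + 18)/1315 = 0.1878; th–se: (208 + 18)/1315 = 0.1719.
Expected DCO frequency = 0.1878 × 0.1719 ≈ 0.03228; observed = 18/1315 ≈ 0.01369.
Coefficient of coincidence = 0.01369/0.03228 ≈ 0.42; interference = 1 − 0.42 = 0.58.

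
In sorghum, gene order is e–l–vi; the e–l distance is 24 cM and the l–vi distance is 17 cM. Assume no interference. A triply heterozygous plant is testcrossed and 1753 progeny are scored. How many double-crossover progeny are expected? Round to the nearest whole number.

72

Map distances give recombination frequencies of 0.240 and 0.170 for the two intervals.
With no interference, expected double-crossover frequency = 0.240 × 0.170 = 0.04080.
Expected number = 0.04080 × 1753 = 71.52 ≈ 72.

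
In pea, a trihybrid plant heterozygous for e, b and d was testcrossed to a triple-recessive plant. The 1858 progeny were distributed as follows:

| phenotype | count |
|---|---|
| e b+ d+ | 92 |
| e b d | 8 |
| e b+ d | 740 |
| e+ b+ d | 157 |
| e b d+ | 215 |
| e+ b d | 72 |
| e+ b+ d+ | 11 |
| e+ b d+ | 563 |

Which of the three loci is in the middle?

b

The two most frequent reciprocal classes, e b+ d and e+ b d+, are the parental types, so the F1 was e b+ d / e+ b d+.
The two rarest classes, e b d and e+ b+ d+, are the double crossovers. Comparing them with the parentals, only the b allele has switched, so b is the middle locus and the order is d – b – e.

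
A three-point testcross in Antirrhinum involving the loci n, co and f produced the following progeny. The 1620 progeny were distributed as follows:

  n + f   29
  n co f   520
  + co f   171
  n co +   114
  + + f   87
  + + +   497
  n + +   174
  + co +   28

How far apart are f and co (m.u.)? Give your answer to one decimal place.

15.9 m.u.

The two most frequent reciprocal classes, + + + and n co f, are the parental types, so the F1 was + + + / n co f.
The two rarest classes, + co + and n + f, are the double crossovers. Comparing them with the parentals, only the co allele has switched, so co is the middle locus and the order is n – co – f.
Crossovers in the co–f interval produce the single-crossover classes + + f and n co + (87 + 114 = 201) plus the double crossovers (57).
RF(co–f) = (201 + 57) / 1620 = 258/1620 = 0.1593 → 15.9 m.u.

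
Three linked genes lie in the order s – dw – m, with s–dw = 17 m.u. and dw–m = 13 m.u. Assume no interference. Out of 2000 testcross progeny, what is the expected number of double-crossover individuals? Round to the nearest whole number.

Map distances give recombination frequencies of 0.170 and 0.130 for the two intervals.
With no interference, expected double-crossover frequency = 0.170 × 0.130 = 0.02210.
Expected number = 0.02210 × 2000 = 44.20 ≈ 44.

44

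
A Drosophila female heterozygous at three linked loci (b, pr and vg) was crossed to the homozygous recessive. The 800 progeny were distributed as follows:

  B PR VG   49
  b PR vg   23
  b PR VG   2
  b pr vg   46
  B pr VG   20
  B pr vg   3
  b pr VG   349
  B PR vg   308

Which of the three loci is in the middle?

pr

The two most frequent reciprocal classes, B PR vg and b pr VG, are the parental types, so the F1 was B PR vg / b pr VG.
The two rarest classes, B pr vg and b PR VG, are the double crossovers. Comparing them with the parentals, only the pr allele has switched, so pr is the middle locus and the order is vg – pr – b.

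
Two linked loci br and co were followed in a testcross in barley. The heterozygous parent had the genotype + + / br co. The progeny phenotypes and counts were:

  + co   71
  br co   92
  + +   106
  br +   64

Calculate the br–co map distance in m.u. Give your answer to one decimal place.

The recombinant classes are + co and br +: 71 + 64 = 135.
Recombination frequency = 135/333 = 0.4054 ≈ 40.5%, i.e. 40.5 m.u.

40.5 m.u.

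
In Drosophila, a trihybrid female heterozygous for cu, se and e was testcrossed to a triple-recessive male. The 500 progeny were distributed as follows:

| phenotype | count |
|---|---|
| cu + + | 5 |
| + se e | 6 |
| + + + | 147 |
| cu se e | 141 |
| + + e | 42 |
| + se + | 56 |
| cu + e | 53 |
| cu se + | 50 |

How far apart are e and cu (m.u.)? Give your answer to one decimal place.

The two most frequent reciprocal classes, + + + and cu se e, are the parental types, so the F1 was + + + / cu se e.
The two rarest classes, cu + + and + se e, are the double crossovers. Comparing them with the parentals, only the cu allele has switched, so cu is the middle locus and the order is se – cu – e.
Crossovers in the cu–e interval produce the single-crossover classes + + e and cu se + (42 + 50 = 92) plus the double crossovers (11).
RF(cu–e) = (92 + 11) / 500 = 103/500 = 0.2060 → 20.6 m.u.

20.6 m.u.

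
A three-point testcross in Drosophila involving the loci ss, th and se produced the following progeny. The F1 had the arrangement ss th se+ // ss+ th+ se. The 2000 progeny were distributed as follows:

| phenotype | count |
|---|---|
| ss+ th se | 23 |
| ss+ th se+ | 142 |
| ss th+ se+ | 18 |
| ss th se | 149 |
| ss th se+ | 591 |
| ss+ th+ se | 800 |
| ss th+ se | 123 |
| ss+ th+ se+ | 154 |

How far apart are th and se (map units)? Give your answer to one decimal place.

The two rarest classes, ss th+ se+ and ss+ th se, are the double crossovers. Comparing them with the parentals, only the th allele has switched, so th is the middle locus and the order is ss – th – se.
Crossovers in the th–se interval produce the single-crossover classes ss th se and ss+ th+ se+ (149 + 154 = 303) plus the double crossovers (41).
RF(th–se) = (303 + 41) / 2000 = 344/2000 = 0.1720 → 17.2 map units.

17.2 map units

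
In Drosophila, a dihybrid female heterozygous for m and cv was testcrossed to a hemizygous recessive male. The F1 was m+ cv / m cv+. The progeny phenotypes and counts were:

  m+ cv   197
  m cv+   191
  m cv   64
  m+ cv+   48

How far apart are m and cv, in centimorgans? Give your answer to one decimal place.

22.4 centimorgans

The recombinant classes are m+ cv+ and m cv: 48 + 64 = 112.
Recombination frequency = 112/500 = 0.2240 ≈ 22.4%, i.e. 22.4 centimorgans.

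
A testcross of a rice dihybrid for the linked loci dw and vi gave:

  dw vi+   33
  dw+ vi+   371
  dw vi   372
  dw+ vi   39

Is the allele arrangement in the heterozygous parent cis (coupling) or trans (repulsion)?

cis

The two most frequent classes are dw+ vi+ (371) and dw vi (372); these are the parental (non-recombinant) types.
So the F1 carried dw+ vi+ on one chromosome and dw vi on the other — the recessive alleles are on the same chromosome (cis / coupling).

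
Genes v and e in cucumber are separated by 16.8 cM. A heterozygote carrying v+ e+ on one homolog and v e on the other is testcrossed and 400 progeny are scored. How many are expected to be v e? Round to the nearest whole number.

166

A map distance of 16.8 cM corresponds to a recombination frequency of 0.168.
The F1 is v+ e+ / v e, so v e is a parental gamete class with expected frequency (1 − r)/2 = 0.832/2 = 0.4160.
Expected number = 0.4160 × 400 = 166.40 ≈ 166.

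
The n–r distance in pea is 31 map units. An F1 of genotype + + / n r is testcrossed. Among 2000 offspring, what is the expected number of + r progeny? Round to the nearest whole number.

A map distance of 31 map units corresponds to a recombination frequency of 0.310.
The F1 is + + / n r, so + r is a recombinant gamete class with expected frequency r/2 = 0.310/2 = 0.1550.
Expected number = 0.1550 × 2000 = 310.00 ≈ 310.

310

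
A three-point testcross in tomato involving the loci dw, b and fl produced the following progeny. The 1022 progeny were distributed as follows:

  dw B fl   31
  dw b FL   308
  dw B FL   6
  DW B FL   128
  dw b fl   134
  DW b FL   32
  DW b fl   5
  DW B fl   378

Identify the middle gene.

b

The two most frequent reciprocal classes, dw b FL and DW B fl, are the parental types, so the F1 was dw b FL / DW B fl.
The two rarest classes, dw B FL and DW b fl, are the double crossovers. Comparing them with the parentals, only the b allele has switched, so b is the middle locus and the order is fl – b – dw.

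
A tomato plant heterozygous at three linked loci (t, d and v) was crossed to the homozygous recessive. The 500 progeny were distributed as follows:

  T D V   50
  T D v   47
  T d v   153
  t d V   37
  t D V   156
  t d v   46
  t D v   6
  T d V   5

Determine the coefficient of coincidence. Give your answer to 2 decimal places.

The two most frequent reciprocal classes, T d v and t D V, are the parental types, so the F1 was T d v / t D V.
The two rarest classes, T d V and t D v, are the double crossovers. Comparing them with the parentals, only the v allele has switched, so v is the middle locus and the order is d – v – t.
d–v: (84 + 11)/500 = 0.1900; v–t: (96 + 11)/500 = 0.2140.
Expected DCO frequency = 0.1900 × 0.2140 ≈ 0.04066; observed = 11/500 ≈ 0.02200.
Coefficient of coincidence = 0.02200/0.04066 ≈ 0.54.

0.54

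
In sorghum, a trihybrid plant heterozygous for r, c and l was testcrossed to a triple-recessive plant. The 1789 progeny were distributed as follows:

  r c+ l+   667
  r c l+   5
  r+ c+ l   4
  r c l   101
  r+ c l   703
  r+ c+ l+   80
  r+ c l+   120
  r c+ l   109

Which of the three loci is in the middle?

c

The two most frequent reciprocal classes, r+ c l and r c+ l+, are the parental types, so the F1 was r+ c l / r c+ l+.
The two rarest classes, r+ c+ l and r c l+, are the double crossovers. Comparing them with the parentals, only the c allele has switched, so c is the middle locus and the order is r – c – l.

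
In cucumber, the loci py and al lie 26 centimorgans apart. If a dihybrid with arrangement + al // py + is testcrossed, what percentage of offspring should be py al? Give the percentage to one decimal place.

A map distance of 26 centimorgans corresponds to a recombination frequency of 0.260.
The F1 is + al / py +, so py al is a recombinant gamete class with expected frequency r/2 = 0.260/2 = 0.1300.
That is 0.1300 = 13.0% of the progeny.

13.0%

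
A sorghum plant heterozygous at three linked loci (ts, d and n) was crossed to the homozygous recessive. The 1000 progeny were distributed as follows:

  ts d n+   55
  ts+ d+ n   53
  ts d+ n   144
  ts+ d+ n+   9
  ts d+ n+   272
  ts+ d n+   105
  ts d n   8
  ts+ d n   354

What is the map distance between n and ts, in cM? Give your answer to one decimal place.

26.6 cM

The two most frequent reciprocal classes, ts d+ n+ and ts+ d n, are the parental types, so the F1 was ts d+ n+ / ts+ d n.
The two rarest classes, ts+ d+ n+ and ts d n, are the double crossovers. Comparing them with the parentals, only the ts allele has switched, so ts is the middle locus and the order is n – ts – d.
Crossovers in the n–ts interval produce the single-crossover classes ts d+ n and ts+ d n+ (144 + 105 = 249) plus the double crossovers (17).
RF(n–ts) = (249 + 17) / 1000 = 266/1000 = 0.2660 → 26.6 cM.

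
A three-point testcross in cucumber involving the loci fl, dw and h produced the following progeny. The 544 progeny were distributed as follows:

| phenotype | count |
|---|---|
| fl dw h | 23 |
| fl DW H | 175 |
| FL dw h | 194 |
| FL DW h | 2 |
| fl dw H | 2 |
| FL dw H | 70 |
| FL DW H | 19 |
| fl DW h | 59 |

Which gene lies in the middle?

The two most frequent reciprocal classes, FL dw h and fl DW H, are the parental types, so the F1 was FL dw h / fl DW H.
The two rarest classes, FL DW h and fl dw H, are the double crossovers. Comparing them with the parentals, only the dw allele has switched, so dw is the middle locus and the order is fl – dw – h.

dw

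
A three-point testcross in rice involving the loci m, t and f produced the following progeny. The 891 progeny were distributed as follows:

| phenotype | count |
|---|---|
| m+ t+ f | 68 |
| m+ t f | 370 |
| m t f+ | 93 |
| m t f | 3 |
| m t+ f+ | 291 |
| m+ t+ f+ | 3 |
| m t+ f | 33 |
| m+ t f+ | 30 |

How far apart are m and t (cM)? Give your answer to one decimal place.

18.7 cM

The two most frequent reciprocal classes, m+ t f and m t+ f+, are the parental types, so the F1 was m+ t f / m t+ f+.
The two rarest classes, m t f and m+ t+ f+, are the double crossovers. Comparing them with the parentals, only the m allele has switched, so m is the middle locus and the order is t – m – f.
Crossovers in the t–m interval produce the single-crossover classes m+ t+ f and m t f+ (68 + 93 = 161) plus the double crossovers (6).
RF(t–m) = (161 + 6) / 891 = 167/891 = 0.1874 → 18.7 cM.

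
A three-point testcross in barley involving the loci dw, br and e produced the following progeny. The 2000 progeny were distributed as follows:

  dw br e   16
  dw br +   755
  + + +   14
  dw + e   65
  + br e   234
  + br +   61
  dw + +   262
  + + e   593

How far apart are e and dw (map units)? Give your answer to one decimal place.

The two most frequent reciprocal classes, dw br + and + + e, are the parental types, so the F1 was dw br + / + + e.
The two rarest classes, dw br e and + + +, are the double crossovers. Comparing them with the parentals, only the e allele has switched, so e is the middle locus and the order is br – e – dw.
Crossovers in the e–dw interval produce the single-crossover classes + br + and dw + e (61 + 65 = 126) plus the double crossovers (30).
RF(e–dw) = (126 + 30) / 2000 = 156/2000 = 0.0780 → 7.8 map units.

7.8 map units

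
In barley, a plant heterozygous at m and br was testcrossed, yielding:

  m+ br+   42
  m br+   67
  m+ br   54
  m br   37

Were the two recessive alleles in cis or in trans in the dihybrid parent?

The two most frequent classes are m+ br (54) and m br+ (67); these are the parental (non-recombinant) types.
So the F1 carried m+ br on one chromosome and m br+ on the other — the recessive alleles are on opposite chromosomes (trans / repulsion).

trans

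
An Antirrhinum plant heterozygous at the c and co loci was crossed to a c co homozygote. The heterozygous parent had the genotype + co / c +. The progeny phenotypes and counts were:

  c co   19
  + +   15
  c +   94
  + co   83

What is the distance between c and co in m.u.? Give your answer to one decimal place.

The recombinant classes are + + and c co: 15 + 19 = 34.
Recombination frequency = 34/211 = 0.1611 ≈ 16.1%, i.e. 16.1 m.u.

16.1 m.u.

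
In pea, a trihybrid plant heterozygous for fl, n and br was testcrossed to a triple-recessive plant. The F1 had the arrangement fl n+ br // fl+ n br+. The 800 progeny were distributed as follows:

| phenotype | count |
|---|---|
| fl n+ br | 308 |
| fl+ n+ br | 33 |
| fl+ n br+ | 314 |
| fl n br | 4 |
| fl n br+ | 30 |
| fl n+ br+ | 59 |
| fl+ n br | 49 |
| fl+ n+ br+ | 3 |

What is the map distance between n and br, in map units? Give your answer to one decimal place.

14.4 map units

The two rarest classes, fl n br and fl+ n+ br+, are the double crossovers. Comparing them with the parentals, only the n allele has switched, so n is the middle locus and the order is br – n – fl.
Crossovers in the br–n interval produce the single-crossover classes fl n+ br+ and fl+ n br (59 + 49 = 108) plus the double crossovers (7).
RF(br–n) = (108 + 7) / 800 = 115/800 = 0.1437 → 14.4 map units.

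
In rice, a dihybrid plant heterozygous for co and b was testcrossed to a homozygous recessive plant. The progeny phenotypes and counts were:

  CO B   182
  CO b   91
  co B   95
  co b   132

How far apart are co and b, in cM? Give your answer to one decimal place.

37.2 cM

The two most frequent classes, CO B (182) and co b (132), are the parental types, so the F1 was CO B / co b.
The recombinant classes are CO b and co B: 91 + 95 = 186.
Recombination frequency = 186/500 = 0.3720 ≈ 37.2%, i.e. 37.2 cM.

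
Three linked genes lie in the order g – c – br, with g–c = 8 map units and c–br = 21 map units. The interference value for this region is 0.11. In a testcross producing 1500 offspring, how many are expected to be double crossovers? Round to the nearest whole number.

Map distances give recombination frequencies of 0.080 and 0.210 for the two intervals.
With interference 0.11 (so coincidence = 0.89), expected double-crossover frequency = 0.080 × 0.210 × 0.89 = 0.01495.
Expected number = 0.01495 × 1500 = 22.43 ≈ 22.

22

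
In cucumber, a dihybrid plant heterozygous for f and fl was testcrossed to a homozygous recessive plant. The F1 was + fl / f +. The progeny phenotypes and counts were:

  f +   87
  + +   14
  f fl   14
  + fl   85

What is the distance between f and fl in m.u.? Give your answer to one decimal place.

The recombinant classes are + + and f fl: 14 + 14 = 28.
Recombination frequency = 28/200 = 0.1400 ≈ 14.0%, i.e. 14.0 m.u.

14.0 m.u.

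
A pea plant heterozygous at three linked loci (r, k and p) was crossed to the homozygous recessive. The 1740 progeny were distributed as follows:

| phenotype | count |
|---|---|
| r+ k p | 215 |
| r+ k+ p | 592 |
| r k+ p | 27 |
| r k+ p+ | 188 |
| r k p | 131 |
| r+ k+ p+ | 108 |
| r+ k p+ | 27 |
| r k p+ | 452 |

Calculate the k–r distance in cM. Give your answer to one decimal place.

26.3 cM

The two most frequent reciprocal classes, r k p+ and r+ k+ p, are the parental types, so the F1 was r k p+ / r+ k+ p.
The two rarest classes, r+ k p+ and r k+ p, are the double crossovers. Comparing them with the parentals, only the r allele has switched, so r is the middle locus and the order is k – r – p.
Crossovers in the k–r interval produce the single-crossover classes r k+ p+ and r+ k p (188 + 215 = 403) plus the double crossovers (54).
RF(k–r) = (403 + 54) / 1740 = 457/1740 = 0.2626 → 26.3 cM.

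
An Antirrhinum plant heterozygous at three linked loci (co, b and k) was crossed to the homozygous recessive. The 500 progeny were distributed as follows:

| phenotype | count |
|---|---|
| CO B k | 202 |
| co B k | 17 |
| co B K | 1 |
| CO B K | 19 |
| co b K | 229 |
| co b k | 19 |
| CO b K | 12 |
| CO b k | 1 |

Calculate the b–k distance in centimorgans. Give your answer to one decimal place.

The two most frequent reciprocal classes, co b K and CO B k, are the parental types, so the F1 was co b K / CO B k.
The two rarest classes, co B K and CO b k, are the double crossovers. Comparing them with the parentals, only the b allele has switched, so b is the middle locus and the order is k – b – co.
Crossovers in the k–b interval produce the single-crossover classes co b k and CO B K (19 + 19 = 38) plus the double crossovers (2).
RF(k–b) = (38 + 2) / 500 = 40/500 = 0.0800 → 8.0 centimorgans.

8.0 centimorgans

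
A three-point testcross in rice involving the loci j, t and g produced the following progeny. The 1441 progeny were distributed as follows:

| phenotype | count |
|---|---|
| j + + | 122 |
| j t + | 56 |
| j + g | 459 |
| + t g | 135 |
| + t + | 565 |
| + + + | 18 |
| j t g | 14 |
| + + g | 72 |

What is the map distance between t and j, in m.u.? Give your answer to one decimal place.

11.1 m.u.

The two most frequent reciprocal classes, j + g and + t +, are the parental types, so the F1 was j + g / + t +.
The two rarest classes, j t g and + + +, are the double crossovers. Comparing them with the parentals, only the t allele has switched, so t is the middle locus and the order is j – t – g.
Crossovers in the j–t interval produce the single-crossover classes + + g and j t + (72 + 56 = 128) plus the double crossovers (32).
RF(j–t) = (128 + 32) / 1441 = 160/1441 = 0.1110 → 11.1 m.u.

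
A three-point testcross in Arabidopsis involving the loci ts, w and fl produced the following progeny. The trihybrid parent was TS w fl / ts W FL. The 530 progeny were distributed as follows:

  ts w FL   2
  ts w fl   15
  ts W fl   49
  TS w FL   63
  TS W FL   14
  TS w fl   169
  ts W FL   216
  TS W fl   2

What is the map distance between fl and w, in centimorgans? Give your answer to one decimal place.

21.9 centimorgans

The two rarest classes, TS W fl and ts w FL, are the double crossovers. Comparing them with the parentals, only the w allele has switched, so w is the middle locus and the order is fl – w – ts.
Crossovers in the fl–w interval produce the single-crossover classes TS w FL and ts W fl (63 + 49 = 112) plus the double crossovers (4).
RF(fl–w) = (112 + 4) / 530 = 116/530 = 0.2189 → 21.9 centimorgans.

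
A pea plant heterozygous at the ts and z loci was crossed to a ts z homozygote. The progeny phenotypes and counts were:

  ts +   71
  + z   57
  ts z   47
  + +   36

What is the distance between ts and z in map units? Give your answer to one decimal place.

The two most frequent classes, + z (57) and ts + (71), are the parental types, so the F1 was + z / ts +.
The recombinant classes are + + and ts z: 36 + 47 = 83.
Recombination frequency = 83/211 = 0.3934 ≈ 39.3%, i.e. 39.3 map units.

39.3 map units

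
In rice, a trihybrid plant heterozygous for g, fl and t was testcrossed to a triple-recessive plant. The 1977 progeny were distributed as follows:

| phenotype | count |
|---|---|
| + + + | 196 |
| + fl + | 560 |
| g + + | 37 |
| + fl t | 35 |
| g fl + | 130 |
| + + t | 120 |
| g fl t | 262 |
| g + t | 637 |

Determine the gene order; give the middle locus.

The two most frequent reciprocal classes, + fl + and g + t, are the parental types, so the F1 was + fl + / g + t.
The two rarest classes, + fl t and g + +, are the double crossovers. Comparing them with the parentals, only the t allele has switched, so t is the middle locus and the order is g – t – fl.

t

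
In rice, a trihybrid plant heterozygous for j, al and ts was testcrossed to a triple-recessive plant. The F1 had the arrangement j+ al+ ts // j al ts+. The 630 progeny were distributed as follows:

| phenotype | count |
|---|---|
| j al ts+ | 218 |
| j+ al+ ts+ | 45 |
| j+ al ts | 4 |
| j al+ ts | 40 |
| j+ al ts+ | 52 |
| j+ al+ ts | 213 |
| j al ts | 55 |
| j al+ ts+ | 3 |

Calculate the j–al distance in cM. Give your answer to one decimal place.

The two rarest classes, j+ al ts and j al+ ts+, are the double crossovers. Comparing them with the parentals, only the al allele has switched, so al is the middle locus and the order is ts – al – j.
Crossovers in the al–j interval produce the single-crossover classes j al+ ts and j+ al ts+ (40 + 52 = 92) plus the double crossovers (7).
RF(al–j) = (92 + 7) / 630 = 99/630 = 0.1571 → 15.7 cM.

15.7 cM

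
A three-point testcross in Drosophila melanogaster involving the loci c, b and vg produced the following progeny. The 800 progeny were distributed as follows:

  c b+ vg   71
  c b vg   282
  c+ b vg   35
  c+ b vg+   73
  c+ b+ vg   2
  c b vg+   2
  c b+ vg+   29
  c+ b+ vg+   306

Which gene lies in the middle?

The two most frequent reciprocal classes, c b vg and c+ b+ vg+, are the parental types, so the F1 was c b vg / c+ b+ vg+.
The two rarest classes, c b vg+ and c+ b+ vg, are the double crossovers. Comparing them with the parentals, only the vg allele has switched, so vg is the middle locus and the order is b – vg – c.

vg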